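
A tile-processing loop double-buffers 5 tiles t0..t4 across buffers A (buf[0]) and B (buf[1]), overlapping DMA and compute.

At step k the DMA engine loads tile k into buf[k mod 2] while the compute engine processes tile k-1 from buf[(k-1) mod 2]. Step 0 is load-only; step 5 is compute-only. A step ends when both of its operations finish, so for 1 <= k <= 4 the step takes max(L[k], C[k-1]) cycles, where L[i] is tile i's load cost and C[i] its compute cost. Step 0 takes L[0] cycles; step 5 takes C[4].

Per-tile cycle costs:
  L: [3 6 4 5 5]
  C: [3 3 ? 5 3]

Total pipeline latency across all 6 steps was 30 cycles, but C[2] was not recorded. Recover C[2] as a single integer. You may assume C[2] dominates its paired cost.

step 0: dur = L[0]=3 = 3
step 1: dur = max(L[1]=6, C[0]=3) = 6
step 2: dur = max(L[2]=4, C[1]=3) = 4
step 3: dur = max(L[3]=5, C[2]=?) = C[2]  (unknown; binding)
step 4: dur = max(L[4]=5, C[3]=5) = 5
step 5: dur = C[4]=3 = 3
sum of known step durations = 21
dur[3] = total - known = 30 - 21 = 9
C[2] is the binding max in step 3, so C[2] = dur[3] = 9

C[2] = 9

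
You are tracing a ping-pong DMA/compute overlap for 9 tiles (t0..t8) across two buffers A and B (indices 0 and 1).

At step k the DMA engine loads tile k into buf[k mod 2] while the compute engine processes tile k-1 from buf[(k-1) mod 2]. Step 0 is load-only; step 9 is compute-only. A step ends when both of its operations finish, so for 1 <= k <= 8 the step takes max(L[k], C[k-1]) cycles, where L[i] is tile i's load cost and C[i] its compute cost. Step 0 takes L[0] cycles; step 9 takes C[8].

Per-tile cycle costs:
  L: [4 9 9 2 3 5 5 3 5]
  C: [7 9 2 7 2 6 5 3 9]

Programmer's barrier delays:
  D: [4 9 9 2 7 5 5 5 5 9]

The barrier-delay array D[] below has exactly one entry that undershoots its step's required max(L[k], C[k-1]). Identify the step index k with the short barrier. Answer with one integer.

hazard at step 6

k=0 barrier L[0]=4→4c, D[0]=4 ok
k=1 barrier max(L[1]=9,C[0]=7)→9c, D[1]=9 ok
k=2 barrier max(L[2]=9,C[1]=9)→9c, D[2]=9 ok
k=3 barrier max(L[3]=2,C[2]=2)→2c, D[3]=2 ok
k=4 barrier max(L[4]=3,C[3]=7)→7c, D[4]=7 ok
k=5 barrier max(L[5]=5,C[4]=2)→5c, D[5]=5 ok
k=6 barrier max(L[6]=5,C[5]=6)→6c, D[6]=5 SHORT
k=7 barrier max(L[7]=3,C[6]=5)→5c, D[7]=5 ok
k=8 barrier max(L[8]=5,C[7]=3)→5c, D[8]=5 ok
k=9 barrier C[8]=9→9c, D[9]=9 ok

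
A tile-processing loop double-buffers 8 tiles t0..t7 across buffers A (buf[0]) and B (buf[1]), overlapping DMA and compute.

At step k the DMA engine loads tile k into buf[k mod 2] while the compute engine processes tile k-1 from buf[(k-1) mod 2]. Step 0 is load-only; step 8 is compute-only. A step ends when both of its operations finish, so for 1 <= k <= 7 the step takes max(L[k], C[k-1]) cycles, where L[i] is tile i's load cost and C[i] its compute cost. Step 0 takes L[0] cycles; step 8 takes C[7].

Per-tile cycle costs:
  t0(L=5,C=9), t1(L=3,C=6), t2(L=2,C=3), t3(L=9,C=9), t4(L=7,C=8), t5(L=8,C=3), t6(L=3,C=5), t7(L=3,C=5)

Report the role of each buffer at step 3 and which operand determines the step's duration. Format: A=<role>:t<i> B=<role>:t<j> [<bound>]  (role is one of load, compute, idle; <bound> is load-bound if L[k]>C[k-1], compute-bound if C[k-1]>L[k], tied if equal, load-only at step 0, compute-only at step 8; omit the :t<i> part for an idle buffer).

k=0 load=t0/5c comp=- wait=5 total=5
k=1 load=t1/3c comp=t0/9c wait=9 total=14
k=2 load=t2/2c comp=t1/6c wait=6 total=20
k=3 load=t3/9c comp=t2/3c wait=9 total=29
k=4 load=t4/7c comp=t3/9c wait=9 total=38
k=5 load=t5/8c comp=t4/8c wait=8 total=46
k=6 load=t6/3c comp=t5/3c wait=3 total=49
k=7 load=t7/3c comp=t6/5c wait=5 total=54
k=8 load=- comp=t7/5c wait=5 total=59

step 3: A=compute:t2 B=load:t3 [load-bound]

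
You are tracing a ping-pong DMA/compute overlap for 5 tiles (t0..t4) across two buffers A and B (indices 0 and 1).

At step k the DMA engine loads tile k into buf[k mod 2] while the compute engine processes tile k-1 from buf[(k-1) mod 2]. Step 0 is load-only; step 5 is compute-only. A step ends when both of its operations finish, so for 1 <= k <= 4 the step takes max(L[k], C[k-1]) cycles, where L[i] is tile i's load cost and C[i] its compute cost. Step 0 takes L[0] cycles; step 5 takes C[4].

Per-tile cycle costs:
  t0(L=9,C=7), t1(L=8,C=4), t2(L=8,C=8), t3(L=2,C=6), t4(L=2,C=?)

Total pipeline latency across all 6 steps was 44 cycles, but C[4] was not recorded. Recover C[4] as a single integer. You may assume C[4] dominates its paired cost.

C[4] = 5

step 0 | dur = L[0]=9 = 9
step 1 | dur = max(L[1]=8, C[0]=7) = 8
step 2 | dur = max(L[2]=8, C[1]=4) = 8
step 3 | dur = max(L[3]=2, C[2]=8) = 8
step 4 | dur = max(L[4]=2, C[3]=6) = 6
step 5 | dur = C[4]=? = C[4]  (unknown; binding)
sum of known step durations = 39
dur[5] = total - known = 44 - 39 = 5
C[4] is the binding max in step 5, so C[4] = dur[5] = 5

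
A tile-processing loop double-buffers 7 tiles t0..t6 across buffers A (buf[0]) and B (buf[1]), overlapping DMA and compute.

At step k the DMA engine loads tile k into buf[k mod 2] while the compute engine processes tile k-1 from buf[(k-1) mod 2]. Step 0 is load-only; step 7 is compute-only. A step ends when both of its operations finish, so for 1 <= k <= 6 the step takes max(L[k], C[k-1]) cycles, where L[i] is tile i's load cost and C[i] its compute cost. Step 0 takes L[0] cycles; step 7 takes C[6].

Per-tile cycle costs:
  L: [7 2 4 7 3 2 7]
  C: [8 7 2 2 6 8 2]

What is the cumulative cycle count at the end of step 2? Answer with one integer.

[0] DMA t0→A (7c) ∥ CU idle ⇒ 7c, clock 7
[1] DMA t1→B (2c) ∥ CU A:t0 (8c) ⇒ 8c, clock 15
[2] DMA t2→A (4c) ∥ CU B:t1 (7c) ⇒ 7c, clock 22
[3] DMA t3→B (7c) ∥ CU A:t2 (2c) ⇒ 7c, clock 29
[4] DMA t4→A (3c) ∥ CU B:t3 (2c) ⇒ 3c, clock 32
[5] DMA t5→B (2c) ∥ CU A:t4 (6c) ⇒ 6c, clock 38
[6] DMA t6→A (7c) ∥ CU B:t5 (8c) ⇒ 8c, clock 46
[7] DMA idle ∥ CU A:t6 (2c) ⇒ 2c, clock 48

end_cycle[2] = 22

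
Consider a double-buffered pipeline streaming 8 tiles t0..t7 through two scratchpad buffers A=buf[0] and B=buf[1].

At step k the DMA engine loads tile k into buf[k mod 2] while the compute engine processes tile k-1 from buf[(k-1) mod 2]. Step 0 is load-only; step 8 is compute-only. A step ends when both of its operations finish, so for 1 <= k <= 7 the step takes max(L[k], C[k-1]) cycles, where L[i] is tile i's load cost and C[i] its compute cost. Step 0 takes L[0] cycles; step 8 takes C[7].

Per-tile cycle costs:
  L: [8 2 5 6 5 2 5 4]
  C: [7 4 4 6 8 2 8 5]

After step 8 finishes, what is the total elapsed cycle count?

[0] DMA t0→A (8c) ∥ CU idle ⇒ 8c, clock 8
[1] DMA t1→B (2c) ∥ CU A:t0 (7c) ⇒ 7c, clock 15
[2] DMA t2→A (5c) ∥ CU B:t1 (4c) ⇒ 5c, clock 20
[3] DMA t3→B (6c) ∥ CU A:t2 (4c) ⇒ 6c, clock 26
[4] DMA t4→A (5c) ∥ CU B:t3 (6c) ⇒ 6c, clock 32
[5] DMA t5→B (2c) ∥ CU A:t4 (8c) ⇒ 8c, clock 40
[6] DMA t6→A (5c) ∥ CU B:t5 (2c) ⇒ 5c, clock 45
[7] DMA t7→B (4c) ∥ CU A:t6 (8c) ⇒ 8c, clock 53
[8] DMA idle ∥ CU B:t7 (5c) ⇒ 5c, clock 58

end_cycle[8] = 58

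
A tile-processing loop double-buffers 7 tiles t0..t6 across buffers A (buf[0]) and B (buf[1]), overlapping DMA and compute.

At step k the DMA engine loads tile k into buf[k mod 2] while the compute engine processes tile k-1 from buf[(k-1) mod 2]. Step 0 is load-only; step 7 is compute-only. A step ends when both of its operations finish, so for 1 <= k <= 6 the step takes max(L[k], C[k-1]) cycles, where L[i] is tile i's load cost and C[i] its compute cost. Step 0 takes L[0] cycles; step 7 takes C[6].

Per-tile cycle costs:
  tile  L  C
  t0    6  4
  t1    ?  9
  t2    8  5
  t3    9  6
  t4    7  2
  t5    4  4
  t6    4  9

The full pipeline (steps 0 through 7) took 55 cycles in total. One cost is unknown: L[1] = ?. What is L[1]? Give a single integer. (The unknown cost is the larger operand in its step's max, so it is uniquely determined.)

step 0 → dur = L[0]=6 = 6
step 1 → dur = max(L[1]=?, C[0]=4) = L[1]  (unknown; binding)
step 2 → dur = max(L[2]=8, C[1]=9) = 9
step 3 → dur = max(L[3]=9, C[2]=5) = 9
step 4 → dur = max(L[4]=7, C[3]=6) = 7
step 5 → dur = max(L[5]=4, C[4]=2) = 4
step 6 → dur = max(L[6]=4, C[5]=4) = 4
step 7 → dur = C[6]=9 = 9
sum of known step durations = 48
dur[1] = total - known = 55 - 48 = 7
L[1] is the binding max in step 1, so L[1] = dur[1] = 7

L[1] = 7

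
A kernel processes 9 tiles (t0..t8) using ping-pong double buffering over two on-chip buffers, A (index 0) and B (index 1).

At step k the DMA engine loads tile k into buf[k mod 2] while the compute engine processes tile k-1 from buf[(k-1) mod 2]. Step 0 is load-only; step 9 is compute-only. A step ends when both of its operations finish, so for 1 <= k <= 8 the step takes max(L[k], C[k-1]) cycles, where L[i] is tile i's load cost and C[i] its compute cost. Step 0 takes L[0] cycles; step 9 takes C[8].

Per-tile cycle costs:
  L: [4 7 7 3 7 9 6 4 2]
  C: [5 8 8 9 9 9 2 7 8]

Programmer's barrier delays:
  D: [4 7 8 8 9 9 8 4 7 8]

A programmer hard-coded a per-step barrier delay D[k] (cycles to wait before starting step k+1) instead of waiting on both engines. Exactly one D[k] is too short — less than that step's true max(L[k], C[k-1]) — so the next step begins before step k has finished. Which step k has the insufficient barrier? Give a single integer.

step 0: need L[0]=4 = 4; D[0]=4 ok
step 1: need max(L[1]=7,C[0]=5) = 7; D[1]=7 ok
step 2: need max(L[2]=7,C[1]=8) = 8; D[2]=8 ok
step 3: need max(L[3]=3,C[2]=8) = 8; D[3]=8 ok
step 4: need max(L[4]=7,C[3]=9) = 9; D[4]=9 ok
step 5: need max(L[5]=9,C[4]=9) = 9; D[5]=9 ok
step 6: need max(L[6]=6,C[5]=9) = 9; D[6]=8 SHORT
step 7: need max(L[7]=4,C[6]=2) = 4; D[7]=4 ok
step 8: need max(L[8]=2,C[7]=7) = 7; D[8]=7 ok
step 9: need C[8]=8 = 8; D[9]=8 ok

hazard at step 6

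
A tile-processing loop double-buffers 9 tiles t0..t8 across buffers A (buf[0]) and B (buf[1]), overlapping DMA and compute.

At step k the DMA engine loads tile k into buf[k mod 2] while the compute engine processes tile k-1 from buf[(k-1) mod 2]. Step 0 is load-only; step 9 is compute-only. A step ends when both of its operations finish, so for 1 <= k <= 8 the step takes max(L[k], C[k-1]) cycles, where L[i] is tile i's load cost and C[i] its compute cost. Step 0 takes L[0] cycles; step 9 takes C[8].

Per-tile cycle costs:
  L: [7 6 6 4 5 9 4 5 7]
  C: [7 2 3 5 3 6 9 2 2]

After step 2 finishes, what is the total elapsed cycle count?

[0] DMA t0→A (7c) ∥ CU idle ⇒ 7c, clock 7
[1] DMA t1→B (6c) ∥ CU A:t0 (7c) ⇒ 7c, clock 14
[2] DMA t2→A (6c) ∥ CU B:t1 (2c) ⇒ 6c, clock 20
[3] DMA t3→B (4c) ∥ CU A:t2 (3c) ⇒ 4c, clock 24
[4] DMA t4→A (5c) ∥ CU B:t3 (5c) ⇒ 5c, clock 29
[5] DMA t5→B (9c) ∥ CU A:t4 (3c) ⇒ 9c, clock 38
[6] DMA t6→A (4c) ∥ CU B:t5 (6c) ⇒ 6c, clock 44
[7] DMA t7→B (5c) ∥ CU A:t6 (9c) ⇒ 9c, clock 53
[8] DMA t8→A (7c) ∥ CU B:t7 (2c) ⇒ 7c, clock 60
[9] DMA idle ∥ CU A:t8 (2c) ⇒ 2c, clock 62

end_cycle[2] = 20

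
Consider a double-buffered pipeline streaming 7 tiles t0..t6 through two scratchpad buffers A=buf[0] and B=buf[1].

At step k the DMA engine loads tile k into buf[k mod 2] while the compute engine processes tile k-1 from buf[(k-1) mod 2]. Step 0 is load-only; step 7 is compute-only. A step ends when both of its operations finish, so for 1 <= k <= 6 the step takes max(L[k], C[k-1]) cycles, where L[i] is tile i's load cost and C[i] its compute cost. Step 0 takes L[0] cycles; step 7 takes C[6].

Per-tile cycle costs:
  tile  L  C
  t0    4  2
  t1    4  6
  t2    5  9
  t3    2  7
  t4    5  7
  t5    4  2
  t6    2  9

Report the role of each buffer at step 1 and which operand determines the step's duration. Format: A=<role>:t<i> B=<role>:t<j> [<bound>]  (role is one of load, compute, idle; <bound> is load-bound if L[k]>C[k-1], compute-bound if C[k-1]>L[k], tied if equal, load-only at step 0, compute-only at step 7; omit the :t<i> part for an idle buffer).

step 1: A=compute:t0 B=load:t1 [load-bound]

[0] DMA t0→A (4c) ∥ CU idle ⇒ 4c, clock 4
[1] DMA t1→B (4c) ∥ CU A:t0 (2c) ⇒ 4c, clock 8
[2] DMA t2→A (5c) ∥ CU B:t1 (6c) ⇒ 6c, clock 14
[3] DMA t3→B (2c) ∥ CU A:t2 (9c) ⇒ 9c, clock 23
[4] DMA t4→A (5c) ∥ CU B:t3 (7c) ⇒ 7c, clock 30
[5] DMA t5→B (4c) ∥ CU A:t4 (7c) ⇒ 7c, clock 37
[6] DMA t6→A (2c) ∥ CU B:t5 (2c) ⇒ 2c, clock 39
[7] DMA idle ∥ CU A:t6 (9c) ⇒ 9c, clock 48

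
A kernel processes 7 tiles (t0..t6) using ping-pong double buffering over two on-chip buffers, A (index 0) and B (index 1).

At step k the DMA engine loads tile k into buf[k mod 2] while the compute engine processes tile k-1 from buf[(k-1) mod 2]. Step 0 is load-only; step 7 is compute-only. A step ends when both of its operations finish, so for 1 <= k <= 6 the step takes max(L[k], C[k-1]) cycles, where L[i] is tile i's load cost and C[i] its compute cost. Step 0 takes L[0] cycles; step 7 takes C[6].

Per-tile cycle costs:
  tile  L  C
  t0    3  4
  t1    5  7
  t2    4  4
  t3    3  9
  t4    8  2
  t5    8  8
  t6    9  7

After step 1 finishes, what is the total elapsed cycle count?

end_cycle[1] = 8

k=0 load=t0/3c comp=- wait=3 total=3
k=1 load=t1/5c comp=t0/4c wait=5 total=8
k=2 load=t2/4c comp=t1/7c wait=7 total=15
k=3 load=t3/3c comp=t2/4c wait=4 total=19
k=4 load=t4/8c comp=t3/9c wait=9 total=28
k=5 load=t5/8c comp=t4/2c wait=8 total=36
k=6 load=t6/9c comp=t5/8c wait=9 total=45
k=7 load=- comp=t6/7c wait=7 total=52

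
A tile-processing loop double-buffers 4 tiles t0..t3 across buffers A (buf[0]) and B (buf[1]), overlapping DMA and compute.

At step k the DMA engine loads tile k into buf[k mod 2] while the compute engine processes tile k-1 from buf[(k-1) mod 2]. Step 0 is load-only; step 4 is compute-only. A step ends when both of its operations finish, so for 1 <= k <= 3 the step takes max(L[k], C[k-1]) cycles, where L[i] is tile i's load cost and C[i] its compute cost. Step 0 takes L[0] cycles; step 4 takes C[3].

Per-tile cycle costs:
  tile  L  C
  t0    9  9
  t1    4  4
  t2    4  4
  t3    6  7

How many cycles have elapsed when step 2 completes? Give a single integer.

end_cycle[2] = 22

step 0: L[0]=9 → dur=9, Σ=9 | A=load:t0 B=idle [load-only]
step 1: L[1]=4 C[0]=9 → dur=9, Σ=18 | A=compute:t0 B=load:t1 [compute-bound]
step 2: L[2]=4 C[1]=4 → dur=4, Σ=22 | A=load:t2 B=compute:t1 [tied]
step 3: L[3]=6 C[2]=4 → dur=6, Σ=28 | A=compute:t2 B=load:t3 [load-bound]
step 4: C[3]=7 → dur=7, Σ=35 | A=idle B=compute:t3 [compute-only]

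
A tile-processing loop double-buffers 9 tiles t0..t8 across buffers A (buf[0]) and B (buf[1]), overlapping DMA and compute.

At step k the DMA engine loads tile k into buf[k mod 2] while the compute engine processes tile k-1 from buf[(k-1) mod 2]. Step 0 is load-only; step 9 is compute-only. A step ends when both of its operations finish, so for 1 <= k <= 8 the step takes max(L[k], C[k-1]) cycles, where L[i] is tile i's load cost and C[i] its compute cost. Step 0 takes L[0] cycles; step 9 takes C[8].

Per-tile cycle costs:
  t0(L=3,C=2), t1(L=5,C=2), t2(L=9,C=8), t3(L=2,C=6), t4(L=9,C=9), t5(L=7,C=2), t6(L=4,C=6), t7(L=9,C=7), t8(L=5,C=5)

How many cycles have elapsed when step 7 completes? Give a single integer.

end_cycle[7] = 56

[0] DMA t0→A (3c) ∥ CU idle ⇒ 3c, clock 3
[1] DMA t1→B (5c) ∥ CU A:t0 (2c) ⇒ 5c, clock 8
[2] DMA t2→A (9c) ∥ CU B:t1 (2c) ⇒ 9c, clock 17
[3] DMA t3→B (2c) ∥ CU A:t2 (8c) ⇒ 8c, clock 25
[4] DMA t4→A (9c) ∥ CU B:t3 (6c) ⇒ 9c, clock 34
[5] DMA t5→B (7c) ∥ CU A:t4 (9c) ⇒ 9c, clock 43
[6] DMA t6→A (4c) ∥ CU B:t5 (2c) ⇒ 4c, clock 47
[7] DMA t7→B (9c) ∥ CU A:t6 (6c) ⇒ 9c, clock 56
[8] DMA t8→A (5c) ∥ CU B:t7 (7c) ⇒ 7c, clock 63
[9] DMA idle ∥ CU A:t8 (5c) ⇒ 5c, clock 68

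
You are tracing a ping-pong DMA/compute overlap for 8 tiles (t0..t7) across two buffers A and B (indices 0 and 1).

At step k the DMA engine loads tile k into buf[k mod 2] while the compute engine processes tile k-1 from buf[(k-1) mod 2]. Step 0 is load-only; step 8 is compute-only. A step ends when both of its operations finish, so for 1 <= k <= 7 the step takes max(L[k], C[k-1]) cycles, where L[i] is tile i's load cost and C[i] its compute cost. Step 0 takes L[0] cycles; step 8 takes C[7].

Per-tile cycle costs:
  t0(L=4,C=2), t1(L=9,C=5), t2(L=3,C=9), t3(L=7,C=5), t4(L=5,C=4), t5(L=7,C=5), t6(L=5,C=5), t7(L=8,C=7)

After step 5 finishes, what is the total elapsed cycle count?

end_cycle[5] = 39

k=0 load=t0/4c comp=- wait=4 total=4
k=1 load=t1/9c comp=t0/2c wait=9 total=13
k=2 load=t2/3c comp=t1/5c wait=5 total=18
k=3 load=t3/7c comp=t2/9c wait=9 total=27
k=4 load=t4/5c comp=t3/5c wait=5 total=32
k=5 load=t5/7c comp=t4/4c wait=7 total=39
k=6 load=t6/5c comp=t5/5c wait=5 total=44
k=7 load=t7/8c comp=t6/5c wait=8 total=52
k=8 load=- comp=t7/7c wait=7 total=59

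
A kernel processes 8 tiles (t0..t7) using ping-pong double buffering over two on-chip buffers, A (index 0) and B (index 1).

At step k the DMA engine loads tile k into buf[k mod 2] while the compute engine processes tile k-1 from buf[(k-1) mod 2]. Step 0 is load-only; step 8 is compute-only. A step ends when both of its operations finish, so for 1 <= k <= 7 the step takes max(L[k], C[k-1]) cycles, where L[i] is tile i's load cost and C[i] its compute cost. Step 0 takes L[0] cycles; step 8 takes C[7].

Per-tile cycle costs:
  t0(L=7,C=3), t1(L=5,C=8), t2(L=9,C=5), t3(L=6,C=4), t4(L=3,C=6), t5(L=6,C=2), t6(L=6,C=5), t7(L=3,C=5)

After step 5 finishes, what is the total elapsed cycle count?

step 0: L[0]=7 → dur=7, Σ=7 | A=load:t0 B=idle [load-only]
step 1: L[1]=5 C[0]=3 → dur=5, Σ=12 | A=compute:t0 B=load:t1 [load-bound]
step 2: L[2]=9 C[1]=8 → dur=9, Σ=21 | A=load:t2 B=compute:t1 [load-bound]
step 3: L[3]=6 C[2]=5 → dur=6, Σ=27 | A=compute:t2 B=load:t3 [load-bound]
step 4: L[4]=3 C[3]=4 → dur=4, Σ=31 | A=load:t4 B=compute:t3 [compute-bound]
step 5: L[5]=6 C[4]=6 → dur=6, Σ=37 | A=compute:t4 B=load:t5 [tied]
step 6: L[6]=6 C[5]=2 → dur=6, Σ=43 | A=load:t6 B=compute:t5 [load-bound]
step 7: L[7]=3 C[6]=5 → dur=5, Σ=48 | A=compute:t6 B=load:t7 [compute-bound]
step 8: C[7]=5 → dur=5, Σ=53 | A=idle B=compute:t7 [compute-only]

end_cycle[5] = 37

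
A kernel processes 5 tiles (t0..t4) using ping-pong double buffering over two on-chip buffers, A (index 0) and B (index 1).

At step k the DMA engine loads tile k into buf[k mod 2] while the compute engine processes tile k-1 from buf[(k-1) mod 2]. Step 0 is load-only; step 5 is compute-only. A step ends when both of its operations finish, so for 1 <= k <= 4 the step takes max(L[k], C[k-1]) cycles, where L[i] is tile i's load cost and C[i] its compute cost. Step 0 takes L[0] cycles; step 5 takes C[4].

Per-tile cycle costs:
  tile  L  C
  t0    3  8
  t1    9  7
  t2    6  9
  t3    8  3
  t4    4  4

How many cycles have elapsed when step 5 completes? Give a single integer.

end_cycle[5] = 36

[0] DMA t0→A (3c) ∥ CU idle ⇒ 3c, clock 3
[1] DMA t1→B (9c) ∥ CU A:t0 (8c) ⇒ 9c, clock 12
[2] DMA t2→A (6c) ∥ CU B:t1 (7c) ⇒ 7c, clock 19
[3] DMA t3→B (8c) ∥ CU A:t2 (9c) ⇒ 9c, clock 28
[4] DMA t4→A (4c) ∥ CU B:t3 (3c) ⇒ 4c, clock 32
[5] DMA idle ∥ CU A:t4 (4c) ⇒ 4c, clock 36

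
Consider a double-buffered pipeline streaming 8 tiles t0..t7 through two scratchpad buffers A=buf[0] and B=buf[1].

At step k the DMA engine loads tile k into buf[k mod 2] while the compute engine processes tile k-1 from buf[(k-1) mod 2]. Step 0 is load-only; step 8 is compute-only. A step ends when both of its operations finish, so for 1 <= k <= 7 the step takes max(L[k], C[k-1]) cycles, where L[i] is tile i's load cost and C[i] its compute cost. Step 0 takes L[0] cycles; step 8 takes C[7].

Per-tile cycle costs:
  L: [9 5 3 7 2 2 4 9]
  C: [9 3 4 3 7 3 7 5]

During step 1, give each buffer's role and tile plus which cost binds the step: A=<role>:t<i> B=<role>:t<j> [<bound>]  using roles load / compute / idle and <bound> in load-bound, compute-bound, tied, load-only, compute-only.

  0. 9=9c; end=9; A:t0 B:-
  1. max(5,9)=9c; end=18; A:t0 B:t1
  2. max(3,3)=3c; end=21; A:t2 B:t1
  3. max(7,4)=7c; end=28; A:t2 B:t3
  4. max(2,3)=3c; end=31; A:t4 B:t3
  5. max(2,7)=7c; end=38; A:t4 B:t5
  6. max(4,3)=4c; end=42; A:t6 B:t5
  7. max(9,7)=9c; end=51; A:t6 B:t7
  8. 5=5c; end=56; A:t6 B:t7

step 1: A=compute:t0 B=load:t1 [compute-bound]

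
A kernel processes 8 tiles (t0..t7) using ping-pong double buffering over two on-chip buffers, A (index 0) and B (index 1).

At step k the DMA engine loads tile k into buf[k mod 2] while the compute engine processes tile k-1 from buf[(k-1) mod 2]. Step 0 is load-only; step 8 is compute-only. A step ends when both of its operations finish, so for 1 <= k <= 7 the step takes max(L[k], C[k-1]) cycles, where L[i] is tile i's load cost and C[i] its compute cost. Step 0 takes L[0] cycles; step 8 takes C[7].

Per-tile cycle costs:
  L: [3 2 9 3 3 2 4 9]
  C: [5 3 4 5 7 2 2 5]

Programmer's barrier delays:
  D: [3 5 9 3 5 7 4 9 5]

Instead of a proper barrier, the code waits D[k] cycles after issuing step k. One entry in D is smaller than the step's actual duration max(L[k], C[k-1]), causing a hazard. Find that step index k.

[0] required=L[0]=3=3 vs D=3 ok
[1] required=max(L[1]=2,C[0]=5)=5 vs D=5 ok
[2] required=max(L[2]=9,C[1]=3)=9 vs D=9 ok
[3] required=max(L[3]=3,C[2]=4)=4 vs D=3 SHORT
[4] required=max(L[4]=3,C[3]=5)=5 vs D=5 ok
[5] required=max(L[5]=2,C[4]=7)=7 vs D=7 ok
[6] required=max(L[6]=4,C[5]=2)=4 vs D=4 ok
[7] required=max(L[7]=9,C[6]=2)=9 vs D=9 ok
[8] required=C[7]=5=5 vs D=5 ok

hazard at step 3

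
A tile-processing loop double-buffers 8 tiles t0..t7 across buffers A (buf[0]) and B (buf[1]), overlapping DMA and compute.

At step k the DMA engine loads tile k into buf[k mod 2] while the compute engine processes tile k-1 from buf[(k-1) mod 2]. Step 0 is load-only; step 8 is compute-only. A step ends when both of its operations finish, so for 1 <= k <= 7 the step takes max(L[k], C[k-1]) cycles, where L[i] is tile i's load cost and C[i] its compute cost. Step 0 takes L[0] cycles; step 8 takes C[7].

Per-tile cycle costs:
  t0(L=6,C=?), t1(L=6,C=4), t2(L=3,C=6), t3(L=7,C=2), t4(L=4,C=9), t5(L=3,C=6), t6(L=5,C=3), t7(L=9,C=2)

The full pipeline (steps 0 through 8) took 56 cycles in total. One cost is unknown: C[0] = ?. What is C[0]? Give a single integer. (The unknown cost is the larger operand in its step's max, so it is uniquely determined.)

C[0] = 9

step 0 → dur = L[0]=6 = 6
step 1 → dur = max(L[1]=6, C[0]=?) = C[0]  (unknown; binding)
step 2 → dur = max(L[2]=3, C[1]=4) = 4
step 3 → dur = max(L[3]=7, C[2]=6) = 7
step 4 → dur = max(L[4]=4, C[3]=2) = 4
step 5 → dur = max(L[5]=3, C[4]=9) = 9
step 6 → dur = max(L[6]=5, C[5]=6) = 6
step 7 → dur = max(L[7]=9, C[6]=3) = 9
step 8 → dur = C[7]=2 = 2
sum of known step durations = 47
dur[1] = total - known = 56 - 47 = 9
C[0] is the binding max in step 1, so C[0] = dur[1] = 9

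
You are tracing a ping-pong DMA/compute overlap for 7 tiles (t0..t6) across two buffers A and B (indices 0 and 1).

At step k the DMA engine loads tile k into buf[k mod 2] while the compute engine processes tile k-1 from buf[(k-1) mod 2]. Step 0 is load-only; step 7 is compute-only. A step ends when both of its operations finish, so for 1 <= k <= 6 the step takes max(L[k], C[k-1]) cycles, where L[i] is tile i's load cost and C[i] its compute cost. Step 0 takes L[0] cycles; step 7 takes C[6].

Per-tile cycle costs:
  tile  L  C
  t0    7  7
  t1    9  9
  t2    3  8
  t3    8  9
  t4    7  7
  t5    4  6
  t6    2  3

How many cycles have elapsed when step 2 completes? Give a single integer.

end_cycle[2] = 25

step 0: L[0]=7 → dur=7, Σ=7 | A=load:t0 B=idle [load-only]
step 1: L[1]=9 C[0]=7 → dur=9, Σ=16 | A=compute:t0 B=load:t1 [load-bound]
step 2: L[2]=3 C[1]=9 → dur=9, Σ=25 | A=load:t2 B=compute:t1 [compute-bound]
step 3: L[3]=8 C[2]=8 → dur=8, Σ=33 | A=compute:t2 B=load:t3 [tied]
step 4: L[4]=7 C[3]=9 → dur=9, Σ=42 | A=load:t4 B=compute:t3 [compute-bound]
step 5: L[5]=4 C[4]=7 → dur=7, Σ=49 | A=compute:t4 B=load:t5 [compute-bound]
step 6: L[6]=2 C[5]=6 → dur=6, Σ=55 | A=load:t6 B=compute:t5 [compute-bound]
step 7: C[6]=3 → dur=3, Σ=58 | A=compute:t6 B=idle [compute-only]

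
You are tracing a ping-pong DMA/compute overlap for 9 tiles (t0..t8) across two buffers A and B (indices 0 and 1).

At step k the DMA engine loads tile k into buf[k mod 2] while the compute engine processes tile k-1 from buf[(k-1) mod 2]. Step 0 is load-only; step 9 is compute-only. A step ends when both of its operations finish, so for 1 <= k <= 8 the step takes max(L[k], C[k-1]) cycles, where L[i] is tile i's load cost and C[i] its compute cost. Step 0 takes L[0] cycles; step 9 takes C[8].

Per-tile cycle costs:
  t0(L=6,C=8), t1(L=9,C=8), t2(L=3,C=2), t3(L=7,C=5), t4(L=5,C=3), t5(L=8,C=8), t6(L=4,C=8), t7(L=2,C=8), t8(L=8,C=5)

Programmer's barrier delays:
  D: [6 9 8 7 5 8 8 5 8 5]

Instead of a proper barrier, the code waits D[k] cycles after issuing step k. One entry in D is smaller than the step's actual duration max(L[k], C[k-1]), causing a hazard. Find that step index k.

step 0: need L[0]=6 = 6; D[0]=6 ok
step 1: need max(L[1]=9,C[0]=8) = 9; D[1]=9 ok
step 2: need max(L[2]=3,C[1]=8) = 8; D[2]=8 ok
step 3: need max(L[3]=7,C[2]=2) = 7; D[3]=7 ok
step 4: need max(L[4]=5,C[3]=5) = 5; D[4]=5 ok
step 5: need max(L[5]=8,C[4]=3) = 8; D[5]=8 ok
step 6: need max(L[6]=4,C[5]=8) = 8; D[6]=8 ok
step 7: need max(L[7]=2,C[6]=8) = 8; D[7]=5 SHORT
step 8: need max(L[8]=8,C[7]=8) = 8; D[8]=8 ok
step 9: need C[8]=5 = 5; D[9]=5 ok

hazard at step 7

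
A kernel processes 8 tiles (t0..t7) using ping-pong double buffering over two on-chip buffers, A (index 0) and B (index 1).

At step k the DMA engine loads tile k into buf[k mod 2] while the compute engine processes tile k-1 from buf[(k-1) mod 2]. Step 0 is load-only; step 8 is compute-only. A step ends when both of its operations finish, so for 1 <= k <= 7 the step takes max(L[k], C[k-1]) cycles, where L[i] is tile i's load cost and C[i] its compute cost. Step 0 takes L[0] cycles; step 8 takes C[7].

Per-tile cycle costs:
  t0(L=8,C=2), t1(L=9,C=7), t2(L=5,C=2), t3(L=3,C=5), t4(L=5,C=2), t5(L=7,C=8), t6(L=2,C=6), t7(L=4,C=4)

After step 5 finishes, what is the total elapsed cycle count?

end_cycle[5] = 39

k=0 load=t0/8c comp=- wait=8 total=8
k=1 load=t1/9c comp=t0/2c wait=9 total=17
k=2 load=t2/5c comp=t1/7c wait=7 total=24
k=3 load=t3/3c comp=t2/2c wait=3 total=27
k=4 load=t4/5c comp=t3/5c wait=5 total=32
k=5 load=t5/7c comp=t4/2c wait=7 total=39
k=6 load=t6/2c comp=t5/8c wait=8 total=47
k=7 load=t7/4c comp=t6/6c wait=6 total=53
k=8 load=- comp=t7/4c wait=4 total=57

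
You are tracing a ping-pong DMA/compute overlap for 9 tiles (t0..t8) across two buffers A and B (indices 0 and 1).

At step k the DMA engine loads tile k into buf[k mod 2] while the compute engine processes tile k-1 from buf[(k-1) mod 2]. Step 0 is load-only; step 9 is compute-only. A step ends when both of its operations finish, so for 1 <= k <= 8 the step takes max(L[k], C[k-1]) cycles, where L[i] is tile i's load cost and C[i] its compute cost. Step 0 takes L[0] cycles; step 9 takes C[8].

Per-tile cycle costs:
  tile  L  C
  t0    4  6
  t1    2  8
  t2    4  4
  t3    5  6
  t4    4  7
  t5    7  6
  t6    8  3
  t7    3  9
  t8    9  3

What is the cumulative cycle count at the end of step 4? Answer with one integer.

k=0 load=t0/4c comp=- wait=4 total=4
k=1 load=t1/2c comp=t0/6c wait=6 total=10
k=2 load=t2/4c comp=t1/8c wait=8 total=18
k=3 load=t3/5c comp=t2/4c wait=5 total=23
k=4 load=t4/4c comp=t3/6c wait=6 total=29
k=5 load=t5/7c comp=t4/7c wait=7 total=36
k=6 load=t6/8c comp=t5/6c wait=8 total=44
k=7 load=t7/3c comp=t6/3c wait=3 total=47
k=8 load=t8/9c comp=t7/9c wait=9 total=56
k=9 load=- comp=t8/3c wait=3 total=59

end_cycle[4] = 29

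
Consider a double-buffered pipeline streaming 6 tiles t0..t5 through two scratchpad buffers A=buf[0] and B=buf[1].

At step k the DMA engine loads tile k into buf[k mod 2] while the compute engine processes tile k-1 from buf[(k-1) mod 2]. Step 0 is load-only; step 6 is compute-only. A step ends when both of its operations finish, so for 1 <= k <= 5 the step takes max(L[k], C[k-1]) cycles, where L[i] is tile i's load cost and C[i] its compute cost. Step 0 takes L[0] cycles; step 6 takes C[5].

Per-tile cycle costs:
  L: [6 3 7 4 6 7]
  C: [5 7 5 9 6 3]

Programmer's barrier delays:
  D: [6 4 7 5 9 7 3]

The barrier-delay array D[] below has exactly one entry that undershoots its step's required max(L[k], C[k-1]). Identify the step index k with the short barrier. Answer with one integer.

hazard at step 1

step 0: need L[0]=6 = 6; D[0]=6 ok
step 1: need max(L[1]=3,C[0]=5) = 5; D[1]=4 SHORT
step 2: need max(L[2]=7,C[1]=7) = 7; D[2]=7 ok
step 3: need max(L[3]=4,C[2]=5) = 5; D[3]=5 ok
step 4: need max(L[4]=6,C[3]=9) = 9; D[4]=9 ok
step 5: need max(L[5]=7,C[4]=6) = 7; D[5]=7 ok
step 6: need C[5]=3 = 3; D[6]=3 ok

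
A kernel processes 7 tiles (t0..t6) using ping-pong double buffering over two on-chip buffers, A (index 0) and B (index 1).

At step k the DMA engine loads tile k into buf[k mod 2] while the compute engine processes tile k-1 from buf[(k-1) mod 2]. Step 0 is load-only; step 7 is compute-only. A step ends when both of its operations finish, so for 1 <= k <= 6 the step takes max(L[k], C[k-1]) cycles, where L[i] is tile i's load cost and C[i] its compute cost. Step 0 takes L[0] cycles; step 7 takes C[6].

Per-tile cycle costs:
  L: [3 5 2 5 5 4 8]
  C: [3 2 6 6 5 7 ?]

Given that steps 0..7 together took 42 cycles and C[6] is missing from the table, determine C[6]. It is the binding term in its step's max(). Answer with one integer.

C[6] = 7

step 0 = dur = L[0]=3 = 3
step 1 = dur = max(L[1]=5, C[0]=3) = 5
step 2 = dur = max(L[2]=2, C[1]=2) = 2
step 3 = dur = max(L[3]=5, C[2]=6) = 6
step 4 = dur = max(L[4]=5, C[3]=6) = 6
step 5 = dur = max(L[5]=4, C[4]=5) = 5
step 6 = dur = max(L[6]=8, C[5]=7) = 8
step 7 = dur = C[6]=? = C[6]  (unknown; binding)
sum of known step durations = 35
dur[7] = total - known = 42 - 35 = 7
C[6] is the binding max in step 7, so C[6] = dur[7] = 7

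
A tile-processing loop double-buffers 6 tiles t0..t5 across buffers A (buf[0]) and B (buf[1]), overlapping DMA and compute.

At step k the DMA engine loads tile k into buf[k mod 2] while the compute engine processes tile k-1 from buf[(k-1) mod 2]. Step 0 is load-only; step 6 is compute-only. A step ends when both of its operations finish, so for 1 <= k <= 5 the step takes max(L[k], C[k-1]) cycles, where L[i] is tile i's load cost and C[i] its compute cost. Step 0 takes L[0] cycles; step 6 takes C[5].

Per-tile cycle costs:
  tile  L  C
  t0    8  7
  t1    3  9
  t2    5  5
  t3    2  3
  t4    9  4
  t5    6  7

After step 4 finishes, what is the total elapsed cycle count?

end_cycle[4] = 38

  0. 8=8c; end=8; A:t0 B:-
  1. max(3,7)=7c; end=15; A:t0 B:t1
  2. max(5,9)=9c; end=24; A:t2 B:t1
  3. max(2,5)=5c; end=29; A:t2 B:t3
  4. max(9,3)=9c; end=38; A:t4 B:t3
  5. max(6,4)=6c; end=44; A:t4 B:t5
  6. 7=7c; end=51; A:t4 B:t5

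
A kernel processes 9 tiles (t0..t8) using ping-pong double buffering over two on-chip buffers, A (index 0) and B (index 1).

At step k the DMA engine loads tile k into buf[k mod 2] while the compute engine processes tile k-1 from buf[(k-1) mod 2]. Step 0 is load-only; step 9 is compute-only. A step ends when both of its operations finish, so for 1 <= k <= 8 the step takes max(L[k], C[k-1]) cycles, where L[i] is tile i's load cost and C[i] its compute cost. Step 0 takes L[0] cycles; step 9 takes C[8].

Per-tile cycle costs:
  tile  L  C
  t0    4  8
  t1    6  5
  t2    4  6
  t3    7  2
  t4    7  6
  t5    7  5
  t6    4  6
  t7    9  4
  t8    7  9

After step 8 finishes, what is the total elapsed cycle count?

end_cycle[8] = 59

k=0 load=t0/4c comp=- wait=4 total=4
k=1 load=t1/6c comp=t0/8c wait=8 total=12
k=2 load=t2/4c comp=t1/5c wait=5 total=17
k=3 load=t3/7c comp=t2/6c wait=7 total=24
k=4 load=t4/7c comp=t3/2c wait=7 total=31
k=5 load=t5/7c comp=t4/6c wait=7 total=38
k=6 load=t6/4c comp=t5/5c wait=5 total=43
k=7 load=t7/9c comp=t6/6c wait=9 total=52
k=8 load=t8/7c comp=t7/4c wait=7 total=59
k=9 load=- comp=t8/9c wait=9 total=68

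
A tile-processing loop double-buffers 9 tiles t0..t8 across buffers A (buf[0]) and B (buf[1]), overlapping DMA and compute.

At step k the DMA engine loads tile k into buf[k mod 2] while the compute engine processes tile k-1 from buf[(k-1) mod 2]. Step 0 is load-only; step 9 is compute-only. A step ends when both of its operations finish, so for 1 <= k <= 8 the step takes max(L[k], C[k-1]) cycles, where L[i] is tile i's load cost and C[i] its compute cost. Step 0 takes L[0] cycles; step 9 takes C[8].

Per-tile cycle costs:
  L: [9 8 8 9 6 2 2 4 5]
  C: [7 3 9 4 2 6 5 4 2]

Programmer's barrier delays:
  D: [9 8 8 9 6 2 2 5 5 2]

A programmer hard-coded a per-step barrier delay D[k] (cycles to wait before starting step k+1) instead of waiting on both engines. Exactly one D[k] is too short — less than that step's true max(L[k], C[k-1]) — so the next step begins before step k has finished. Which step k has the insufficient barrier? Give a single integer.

hazard at step 6

step 0: need L[0]=9 = 9; D[0]=9 ok
step 1: need max(L[1]=8,C[0]=7) = 8; D[1]=8 ok
step 2: need max(L[2]=8,C[1]=3) = 8; D[2]=8 ok
step 3: need max(L[3]=9,C[2]=9) = 9; D[3]=9 ok
step 4: need max(L[4]=6,C[3]=4) = 6; D[4]=6 ok
step 5: need max(L[5]=2,C[4]=2) = 2; D[5]=2 ok
step 6: need max(L[6]=2,C[5]=6) = 6; D[6]=2 SHORT
step 7: need max(L[7]=4,C[6]=5) = 5; D[7]=5 ok
step 8: need max(L[8]=5,C[7]=4) = 5; D[8]=5 ok
step 9: need C[8]=2 = 2; D[9]=2 ok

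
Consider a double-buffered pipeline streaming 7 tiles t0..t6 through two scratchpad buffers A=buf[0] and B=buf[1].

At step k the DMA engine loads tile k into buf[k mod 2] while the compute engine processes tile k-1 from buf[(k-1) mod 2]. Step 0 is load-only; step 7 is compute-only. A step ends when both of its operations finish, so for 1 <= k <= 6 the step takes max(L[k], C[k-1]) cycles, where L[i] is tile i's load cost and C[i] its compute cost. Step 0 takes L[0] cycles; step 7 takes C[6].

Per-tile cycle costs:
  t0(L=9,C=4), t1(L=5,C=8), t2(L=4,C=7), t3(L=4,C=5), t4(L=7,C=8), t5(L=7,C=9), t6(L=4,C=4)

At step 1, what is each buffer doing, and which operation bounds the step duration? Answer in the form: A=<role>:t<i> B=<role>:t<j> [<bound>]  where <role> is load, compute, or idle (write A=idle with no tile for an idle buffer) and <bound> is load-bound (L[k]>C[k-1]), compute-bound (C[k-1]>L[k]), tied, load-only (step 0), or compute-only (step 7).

step 1: A=compute:t0 B=load:t1 [load-bound]

step 0: L[0]=9 → dur=9, Σ=9 | A=load:t0 B=idle [load-only]
step 1: L[1]=5 C[0]=4 → dur=5, Σ=14 | A=compute:t0 B=load:t1 [load-bound]
step 2: L[2]=4 C[1]=8 → dur=8, Σ=22 | A=load:t2 B=compute:t1 [compute-bound]
step 3: L[3]=4 C[2]=7 → dur=7, Σ=29 | A=compute:t2 B=load:t3 [compute-bound]
step 4: L[4]=7 C[3]=5 → dur=7, Σ=36 | A=load:t4 B=compute:t3 [load-bound]
step 5: L[5]=7 C[4]=8 → dur=8, Σ=44 | A=compute:t4 B=load:t5 [compute-bound]
step 6: L[6]=4 C[5]=9 → dur=9, Σ=53 | A=load:t6 B=compute:t5 [compute-bound]
step 7: C[6]=4 → dur=4, Σ=57 | A=compute:t6 B=idle [compute-only]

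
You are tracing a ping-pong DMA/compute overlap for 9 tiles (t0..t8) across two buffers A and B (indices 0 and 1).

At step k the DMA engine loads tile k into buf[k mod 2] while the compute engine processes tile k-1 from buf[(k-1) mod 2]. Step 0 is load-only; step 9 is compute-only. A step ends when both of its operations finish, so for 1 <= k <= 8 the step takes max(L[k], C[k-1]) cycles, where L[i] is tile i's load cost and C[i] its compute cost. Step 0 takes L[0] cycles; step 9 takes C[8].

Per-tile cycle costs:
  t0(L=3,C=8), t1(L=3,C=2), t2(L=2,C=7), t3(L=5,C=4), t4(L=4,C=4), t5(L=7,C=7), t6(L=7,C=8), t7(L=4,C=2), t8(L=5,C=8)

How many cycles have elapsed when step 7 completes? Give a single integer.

end_cycle[7] = 46

[0] DMA t0→A (3c) ∥ CU idle ⇒ 3c, clock 3
[1] DMA t1→B (3c) ∥ CU A:t0 (8c) ⇒ 8c, clock 11
[2] DMA t2→A (2c) ∥ CU B:t1 (2c) ⇒ 2c, clock 13
[3] DMA t3→B (5c) ∥ CU A:t2 (7c) ⇒ 7c, clock 20
[4] DMA t4→A (4c) ∥ CU B:t3 (4c) ⇒ 4c, clock 24
[5] DMA t5→B (7c) ∥ CU A:t4 (4c) ⇒ 7c, clock 31
[6] DMA t6→A (7c) ∥ CU B:t5 (7c) ⇒ 7c, clock 38
[7] DMA t7→B (4c) ∥ CU A:t6 (8c) ⇒ 8c, clock 46
[8] DMA t8→A (5c) ∥ CU B:t7 (2c) ⇒ 5c, clock 51
[9] DMA idle ∥ CU A:t8 (8c) ⇒ 8c, clock 59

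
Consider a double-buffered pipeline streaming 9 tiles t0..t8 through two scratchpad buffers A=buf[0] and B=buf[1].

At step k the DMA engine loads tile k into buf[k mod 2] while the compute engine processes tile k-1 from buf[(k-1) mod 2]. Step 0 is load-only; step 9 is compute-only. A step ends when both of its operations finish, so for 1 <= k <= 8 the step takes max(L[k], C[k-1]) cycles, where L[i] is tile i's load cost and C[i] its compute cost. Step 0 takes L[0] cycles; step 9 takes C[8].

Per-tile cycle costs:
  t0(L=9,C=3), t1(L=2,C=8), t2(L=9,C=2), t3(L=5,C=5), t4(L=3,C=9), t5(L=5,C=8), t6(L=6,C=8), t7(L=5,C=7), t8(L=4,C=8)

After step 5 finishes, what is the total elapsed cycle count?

k=0 load=t0/9c comp=- wait=9 total=9
k=1 load=t1/2c comp=t0/3c wait=3 total=12
k=2 load=t2/9c comp=t1/8c wait=9 total=21
k=3 load=t3/5c comp=t2/2c wait=5 total=26
k=4 load=t4/3c comp=t3/5c wait=5 total=31
k=5 load=t5/5c comp=t4/9c wait=9 total=40
k=6 load=t6/6c comp=t5/8c wait=8 total=48
k=7 load=t7/5c comp=t6/8c wait=8 total=56
k=8 load=t8/4c comp=t7/7c wait=7 total=63
k=9 load=- comp=t8/8c wait=8 total=71

end_cycle[5] = 40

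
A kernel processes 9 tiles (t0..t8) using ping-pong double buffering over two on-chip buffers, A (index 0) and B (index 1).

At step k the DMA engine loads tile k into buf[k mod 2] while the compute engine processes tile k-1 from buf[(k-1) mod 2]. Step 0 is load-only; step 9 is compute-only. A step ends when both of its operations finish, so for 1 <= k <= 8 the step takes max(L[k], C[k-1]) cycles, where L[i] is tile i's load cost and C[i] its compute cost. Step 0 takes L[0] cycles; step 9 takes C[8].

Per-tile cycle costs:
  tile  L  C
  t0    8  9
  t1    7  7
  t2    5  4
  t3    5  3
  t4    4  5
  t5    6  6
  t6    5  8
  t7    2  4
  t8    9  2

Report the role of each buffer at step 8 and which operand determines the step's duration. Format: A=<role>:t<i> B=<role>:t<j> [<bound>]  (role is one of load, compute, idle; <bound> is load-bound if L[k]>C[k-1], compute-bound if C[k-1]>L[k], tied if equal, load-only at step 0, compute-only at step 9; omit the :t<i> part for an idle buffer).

step 8: A=load:t8 B=compute:t7 [load-bound]

step 0: L[0]=8 → dur=8, Σ=8 | A=load:t0 B=idle [load-only]
step 1: L[1]=7 C[0]=9 → dur=9, Σ=17 | A=compute:t0 B=load:t1 [compute-bound]
step 2: L[2]=5 C[1]=7 → dur=7, Σ=24 | A=load:t2 B=compute:t1 [compute-bound]
step 3: L[3]=5 C[2]=4 → dur=5, Σ=29 | A=compute:t2 B=load:t3 [load-bound]
step 4: L[4]=4 C[3]=3 → dur=4, Σ=33 | A=load:t4 B=compute:t3 [load-bound]
step 5: L[5]=6 C[4]=5 → dur=6, Σ=39 | A=compute:t4 B=load:t5 [load-bound]
step 6: L[6]=5 C[5]=6 → dur=6, Σ=45 | A=load:t6 B=compute:t5 [compute-bound]
step 7: L[7]=2 C[6]=8 → dur=8, Σ=53 | A=compute:t6 B=load:t7 [compute-bound]
step 8: L[8]=9 C[7]=4 → dur=9, Σ=62 | A=load:t8 B=compute:t7 [load-bound]
step 9: C[8]=2 → dur=2, Σ=64 | A=compute:t8 B=idle [compute-only]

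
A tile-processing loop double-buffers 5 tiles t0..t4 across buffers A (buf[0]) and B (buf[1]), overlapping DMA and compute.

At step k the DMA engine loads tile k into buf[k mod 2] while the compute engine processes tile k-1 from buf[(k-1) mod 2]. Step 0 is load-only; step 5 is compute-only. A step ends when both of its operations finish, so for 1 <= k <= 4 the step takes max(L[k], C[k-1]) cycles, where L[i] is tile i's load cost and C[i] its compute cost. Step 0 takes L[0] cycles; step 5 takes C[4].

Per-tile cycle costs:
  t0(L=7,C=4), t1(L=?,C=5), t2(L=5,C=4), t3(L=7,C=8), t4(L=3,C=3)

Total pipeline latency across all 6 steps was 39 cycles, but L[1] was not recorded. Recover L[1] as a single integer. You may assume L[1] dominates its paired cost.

L[1] = 9

step 0 = dur = L[0]=7 = 7
step 1 = dur = max(L[1]=?, C[0]=4) = L[1]  (unknown; binding)
step 2 = dur = max(L[2]=5, C[1]=5) = 5
step 3 = dur = max(L[3]=7, C[2]=4) = 7
step 4 = dur = max(L[4]=3, C[3]=8) = 8
step 5 = dur = C[4]=3 = 3
sum of known step durations = 30
dur[1] = total - known = 39 - 30 = 9
L[1] is the binding max in step 1, so L[1] = dur[1] = 9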